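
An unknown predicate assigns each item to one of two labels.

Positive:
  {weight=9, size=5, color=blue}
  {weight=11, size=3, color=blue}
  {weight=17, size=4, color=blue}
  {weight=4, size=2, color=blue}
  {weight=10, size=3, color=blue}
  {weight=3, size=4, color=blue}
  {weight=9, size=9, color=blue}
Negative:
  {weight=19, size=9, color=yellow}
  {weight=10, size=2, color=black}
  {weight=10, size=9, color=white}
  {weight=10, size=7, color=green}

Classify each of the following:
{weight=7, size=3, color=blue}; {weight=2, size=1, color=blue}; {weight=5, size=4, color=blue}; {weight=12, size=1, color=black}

Positive, Positive, Positive, Negative

The simplest hypothesis consistent with all the labels is: color is blue.
{weight=7, size=3, color=blue}: Positive (color is blue).
{weight=2, size=1, color=blue}: Positive (color is blue).
{weight=5, size=4, color=blue}: Positive (color is blue).
{weight=12, size=1, color=black}: Negative (color is black).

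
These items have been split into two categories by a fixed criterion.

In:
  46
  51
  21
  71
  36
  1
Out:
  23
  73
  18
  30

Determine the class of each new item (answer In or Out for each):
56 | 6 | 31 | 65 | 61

Checking candidate rules against both groups, what survives is: ≡ 1 (mod 5).
56 → 56 mod 5 = 1 → In. 6 → 6 mod 5 = 1 → In. 31 → 31 mod 5 = 1 → In. 65 → 65 mod 5 = 0 → Out. 61 → 61 mod 5 = 1 → In.

In, In, In, Out, In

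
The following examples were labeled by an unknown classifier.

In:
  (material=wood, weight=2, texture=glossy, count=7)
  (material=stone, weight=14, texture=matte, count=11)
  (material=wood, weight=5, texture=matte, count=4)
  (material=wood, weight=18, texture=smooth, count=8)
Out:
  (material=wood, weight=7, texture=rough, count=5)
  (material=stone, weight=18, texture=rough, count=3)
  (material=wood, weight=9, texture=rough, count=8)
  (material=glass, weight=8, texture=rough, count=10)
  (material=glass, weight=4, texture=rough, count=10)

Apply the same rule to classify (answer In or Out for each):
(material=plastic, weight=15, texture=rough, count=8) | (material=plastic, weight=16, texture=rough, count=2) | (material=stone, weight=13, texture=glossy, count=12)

Out, Out, In

Rule: texture is not rough. This holds for each 'In' example and fails for each 'Out' one.
(material=plastic, weight=15, texture=rough, count=8): Out (texture is rough).
(material=plastic, weight=16, texture=rough, count=2): Out (texture is rough).
(material=stone, weight=13, texture=glossy, count=12): In (texture is glossy).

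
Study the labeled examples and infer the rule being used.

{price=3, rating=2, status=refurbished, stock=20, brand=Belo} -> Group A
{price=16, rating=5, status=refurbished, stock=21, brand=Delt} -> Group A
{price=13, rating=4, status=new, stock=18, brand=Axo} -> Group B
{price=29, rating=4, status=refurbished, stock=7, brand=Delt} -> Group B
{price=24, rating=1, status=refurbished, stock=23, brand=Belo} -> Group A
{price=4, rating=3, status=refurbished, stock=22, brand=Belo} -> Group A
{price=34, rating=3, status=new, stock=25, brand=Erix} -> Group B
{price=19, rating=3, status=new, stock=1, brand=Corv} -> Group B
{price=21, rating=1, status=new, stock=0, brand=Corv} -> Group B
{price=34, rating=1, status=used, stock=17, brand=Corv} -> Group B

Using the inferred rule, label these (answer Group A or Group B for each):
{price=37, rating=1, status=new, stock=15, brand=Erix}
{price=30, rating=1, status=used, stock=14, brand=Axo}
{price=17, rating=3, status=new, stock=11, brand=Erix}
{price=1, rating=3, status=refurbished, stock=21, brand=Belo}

Group B, Group B, Group B, Group A

The distinguishing property — status is refurbished AND price ≤ 24 — holds for all the 'Group A' cases and none of the 'Group B' cases.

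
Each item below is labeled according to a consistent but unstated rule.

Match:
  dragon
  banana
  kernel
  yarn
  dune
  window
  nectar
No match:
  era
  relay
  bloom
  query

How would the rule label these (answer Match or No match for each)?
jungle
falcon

The simplest hypothesis consistent with all the labels is: even length.
jungle — length 6, hence Match.
falcon — length 6, hence Match.

Match, Match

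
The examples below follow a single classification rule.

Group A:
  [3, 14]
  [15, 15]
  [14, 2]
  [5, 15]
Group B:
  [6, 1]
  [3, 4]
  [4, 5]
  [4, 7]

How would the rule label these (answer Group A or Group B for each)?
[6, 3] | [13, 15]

Group B, Group A

One predicate separates the groups cleanly: sum ≥ 16.
[6, 3] → 6+3 = 9 → Group B. [13, 15] → 13+15 = 28 → Group A.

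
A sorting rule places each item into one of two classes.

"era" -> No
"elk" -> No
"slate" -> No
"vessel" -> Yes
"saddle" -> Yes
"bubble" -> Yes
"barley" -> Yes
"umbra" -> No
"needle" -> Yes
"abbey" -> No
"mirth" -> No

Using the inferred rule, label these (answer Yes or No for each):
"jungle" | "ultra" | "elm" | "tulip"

The simplest hypothesis consistent with all the labels is: even length.
"jungle" → length 6 → Yes.
"ultra" → length 5 → No.
"elm" → length 3 → No.
"tulip" → length 5 → No.

Yes, No, No, No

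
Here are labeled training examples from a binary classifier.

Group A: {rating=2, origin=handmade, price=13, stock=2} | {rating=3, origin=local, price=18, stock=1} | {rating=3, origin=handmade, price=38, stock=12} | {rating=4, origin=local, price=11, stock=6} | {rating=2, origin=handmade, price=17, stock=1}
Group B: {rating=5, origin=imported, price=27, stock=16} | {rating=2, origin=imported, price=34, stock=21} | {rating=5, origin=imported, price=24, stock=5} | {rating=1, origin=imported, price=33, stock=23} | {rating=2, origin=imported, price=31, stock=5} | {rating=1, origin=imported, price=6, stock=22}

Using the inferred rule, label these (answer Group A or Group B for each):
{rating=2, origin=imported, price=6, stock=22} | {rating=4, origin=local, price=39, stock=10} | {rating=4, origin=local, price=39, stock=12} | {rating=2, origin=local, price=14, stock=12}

Group B, Group A, Group A, Group A

'Group A' ⟺ origin is not imported.
{rating=2, origin=imported, price=6, stock=22} — origin is imported, hence Group B. {rating=4, origin=local, price=39, stock=10} — origin is local, hence Group A. {rating=4, origin=local, price=39, stock=12} — origin is local, hence Group A. {rating=2, origin=local, price=14, stock=12} — origin is local, hence Group A.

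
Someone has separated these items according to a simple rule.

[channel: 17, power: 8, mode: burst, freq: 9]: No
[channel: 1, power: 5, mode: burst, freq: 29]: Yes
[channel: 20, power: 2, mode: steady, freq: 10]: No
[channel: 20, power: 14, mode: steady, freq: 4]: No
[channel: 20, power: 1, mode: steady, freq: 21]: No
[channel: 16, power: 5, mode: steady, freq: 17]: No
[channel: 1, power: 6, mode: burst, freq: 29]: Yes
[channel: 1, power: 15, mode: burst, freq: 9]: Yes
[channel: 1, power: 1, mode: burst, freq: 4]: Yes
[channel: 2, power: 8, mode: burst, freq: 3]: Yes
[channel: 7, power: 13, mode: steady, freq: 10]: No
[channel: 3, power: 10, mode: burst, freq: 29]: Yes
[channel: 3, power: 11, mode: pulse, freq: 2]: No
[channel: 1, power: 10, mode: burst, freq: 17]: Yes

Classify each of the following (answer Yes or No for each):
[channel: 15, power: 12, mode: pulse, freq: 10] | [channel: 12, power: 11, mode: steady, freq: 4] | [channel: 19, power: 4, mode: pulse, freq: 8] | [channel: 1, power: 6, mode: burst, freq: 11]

No, No, No, Yes

All 'Yes' examples share one property — mode is burst AND channel ≤ 3 — and every 'No' example lacks it.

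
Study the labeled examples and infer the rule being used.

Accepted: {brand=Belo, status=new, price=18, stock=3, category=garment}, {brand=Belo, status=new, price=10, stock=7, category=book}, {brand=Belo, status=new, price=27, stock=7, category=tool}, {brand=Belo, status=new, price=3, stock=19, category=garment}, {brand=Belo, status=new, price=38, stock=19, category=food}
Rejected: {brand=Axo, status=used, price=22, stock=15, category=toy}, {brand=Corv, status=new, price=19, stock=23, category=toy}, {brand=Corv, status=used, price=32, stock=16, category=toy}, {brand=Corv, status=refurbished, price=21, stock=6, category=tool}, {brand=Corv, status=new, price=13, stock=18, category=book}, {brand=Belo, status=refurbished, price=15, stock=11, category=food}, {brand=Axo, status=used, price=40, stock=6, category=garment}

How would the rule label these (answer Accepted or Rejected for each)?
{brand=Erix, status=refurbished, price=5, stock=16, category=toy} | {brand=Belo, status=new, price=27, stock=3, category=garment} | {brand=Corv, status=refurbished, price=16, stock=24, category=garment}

Rejected, Accepted, Rejected

Every 'Accepted' example satisfies: brand is Belo AND status is new. None of the 'Rejected' examples do.
{brand=Erix, status=refurbished, price=5, stock=16, category=toy} → brand is Erix, status is refurbished → Rejected.
{brand=Belo, status=new, price=27, stock=3, category=garment} → brand is Belo, status is new → Accepted.
{brand=Corv, status=refurbished, price=16, stock=24, category=garment} → brand is Corv, status is refurbished → Rejected.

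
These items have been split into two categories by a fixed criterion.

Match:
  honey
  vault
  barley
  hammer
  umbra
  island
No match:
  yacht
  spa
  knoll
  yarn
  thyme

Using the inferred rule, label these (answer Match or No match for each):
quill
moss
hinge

Match, No match, Match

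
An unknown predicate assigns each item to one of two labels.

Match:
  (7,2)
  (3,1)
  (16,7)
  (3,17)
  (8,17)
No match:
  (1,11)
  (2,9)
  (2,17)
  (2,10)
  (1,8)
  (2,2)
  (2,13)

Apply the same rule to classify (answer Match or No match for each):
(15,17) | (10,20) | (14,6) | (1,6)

'Match' ⟺ first ≥ 3.
(15,17) — first 15, hence Match.
(10,20) — first 10, hence Match.
(14,6) — first 14, hence Match.
(1,6) — first 1, hence No match.

Match, Match, Match, No match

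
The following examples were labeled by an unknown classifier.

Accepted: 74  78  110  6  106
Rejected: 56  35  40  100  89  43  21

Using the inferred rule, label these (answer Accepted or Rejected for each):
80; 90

The classifier is using: ≡ 2 (mod 4).

Rejected, Accepted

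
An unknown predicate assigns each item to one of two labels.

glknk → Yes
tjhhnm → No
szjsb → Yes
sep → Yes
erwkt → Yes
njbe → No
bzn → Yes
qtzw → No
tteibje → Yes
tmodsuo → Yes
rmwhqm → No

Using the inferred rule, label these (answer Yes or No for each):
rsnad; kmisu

Yes, Yes

Every 'Yes' example satisfies: odd length. None of the 'No' examples do.
rsnad: length 5 — matches, so Yes. kmisu: length 5 — matches, so Yes.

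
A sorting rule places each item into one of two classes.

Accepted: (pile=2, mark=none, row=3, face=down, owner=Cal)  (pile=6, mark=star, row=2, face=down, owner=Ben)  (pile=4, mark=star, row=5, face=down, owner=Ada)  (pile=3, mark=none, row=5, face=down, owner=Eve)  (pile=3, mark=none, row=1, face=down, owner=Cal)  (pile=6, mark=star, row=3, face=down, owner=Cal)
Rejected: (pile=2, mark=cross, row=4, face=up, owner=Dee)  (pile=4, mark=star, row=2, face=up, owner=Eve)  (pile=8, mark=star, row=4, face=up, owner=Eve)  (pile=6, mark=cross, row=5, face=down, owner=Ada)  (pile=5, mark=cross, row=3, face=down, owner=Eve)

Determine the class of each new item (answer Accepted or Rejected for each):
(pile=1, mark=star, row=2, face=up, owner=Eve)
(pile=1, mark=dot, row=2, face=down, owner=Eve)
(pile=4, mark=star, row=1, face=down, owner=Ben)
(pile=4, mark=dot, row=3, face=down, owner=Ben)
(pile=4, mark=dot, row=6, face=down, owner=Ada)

Every 'Accepted' example satisfies: mark is not cross AND face is down. None of the 'Rejected' examples do.
Rejected: (pile=1, mark=star, row=2, face=up, owner=Eve), since mark is star, face is up.
Accepted: (pile=1, mark=dot, row=2, face=down, owner=Eve), since mark is dot, face is down.
Accepted: (pile=4, mark=star, row=1, face=down, owner=Ben), since mark is star, face is down.
Accepted: (pile=4, mark=dot, row=3, face=down, owner=Ben), since mark is dot, face is down.
Accepted: (pile=4, mark=dot, row=6, face=down, owner=Ada), since mark is dot, face is down.

Rejected, Accepted, Accepted, Accepted, Accepted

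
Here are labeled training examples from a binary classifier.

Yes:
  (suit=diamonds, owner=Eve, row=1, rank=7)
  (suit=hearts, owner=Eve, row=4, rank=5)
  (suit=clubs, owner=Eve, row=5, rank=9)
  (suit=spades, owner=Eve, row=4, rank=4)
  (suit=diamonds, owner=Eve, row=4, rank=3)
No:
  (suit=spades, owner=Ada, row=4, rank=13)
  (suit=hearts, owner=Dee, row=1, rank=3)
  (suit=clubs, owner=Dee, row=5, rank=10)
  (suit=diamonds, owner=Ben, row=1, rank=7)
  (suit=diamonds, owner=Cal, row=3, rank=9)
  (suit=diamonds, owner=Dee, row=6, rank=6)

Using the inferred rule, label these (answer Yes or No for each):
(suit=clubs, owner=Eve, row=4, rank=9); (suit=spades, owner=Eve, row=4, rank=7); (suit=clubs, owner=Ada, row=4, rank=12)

Rule: owner is Eve. This holds for each 'Yes' example and fails for each 'No' one.

Yes, Yes, No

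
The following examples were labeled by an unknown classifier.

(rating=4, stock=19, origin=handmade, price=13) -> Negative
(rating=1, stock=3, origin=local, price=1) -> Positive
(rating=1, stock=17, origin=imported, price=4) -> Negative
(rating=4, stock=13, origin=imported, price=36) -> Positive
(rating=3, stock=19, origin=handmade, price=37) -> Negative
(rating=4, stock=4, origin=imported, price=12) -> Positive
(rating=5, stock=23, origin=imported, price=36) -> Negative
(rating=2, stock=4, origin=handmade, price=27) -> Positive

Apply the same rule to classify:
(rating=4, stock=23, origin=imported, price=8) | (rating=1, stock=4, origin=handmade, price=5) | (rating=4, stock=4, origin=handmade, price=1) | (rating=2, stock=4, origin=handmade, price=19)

Negative, Positive, Positive, Positive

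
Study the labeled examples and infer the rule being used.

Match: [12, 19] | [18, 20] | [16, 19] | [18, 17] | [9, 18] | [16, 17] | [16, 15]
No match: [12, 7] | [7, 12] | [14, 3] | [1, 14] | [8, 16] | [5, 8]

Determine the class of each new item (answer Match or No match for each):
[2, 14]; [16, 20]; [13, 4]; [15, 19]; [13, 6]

No match, Match, No match, Match, No match

'Match' ⟺ sum ≥ 27.
[2, 14]: 2+14 = 16 — lacks this property, so No match. [16, 20]: 16+20 = 36 — meets the rule, so Match. [13, 4]: 13+4 = 17 — lacks this property, so No match. [15, 19]: 15+19 = 34 — meets the rule, so Match. [13, 6]: 13+6 = 19 — lacks this property, so No match.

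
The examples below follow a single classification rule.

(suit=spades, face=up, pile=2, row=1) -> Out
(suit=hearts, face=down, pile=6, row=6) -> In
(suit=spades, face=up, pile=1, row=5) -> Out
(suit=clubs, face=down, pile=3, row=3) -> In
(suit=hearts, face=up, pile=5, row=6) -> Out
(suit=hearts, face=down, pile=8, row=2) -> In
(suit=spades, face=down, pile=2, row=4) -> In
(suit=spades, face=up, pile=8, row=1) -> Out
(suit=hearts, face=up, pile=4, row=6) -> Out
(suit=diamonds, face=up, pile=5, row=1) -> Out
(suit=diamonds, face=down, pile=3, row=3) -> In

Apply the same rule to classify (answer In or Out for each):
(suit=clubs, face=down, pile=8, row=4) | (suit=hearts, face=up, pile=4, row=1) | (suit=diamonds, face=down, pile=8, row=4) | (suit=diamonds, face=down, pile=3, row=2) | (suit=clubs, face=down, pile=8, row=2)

In, Out, In, In, In

The pattern is that an item is 'In' exactly when: face is down.
In: (suit=clubs, face=down, pile=8, row=4), since face is down. Out: (suit=hearts, face=up, pile=4, row=1), since face is up. In: (suit=diamonds, face=down, pile=8, row=4), since face is down. In: (suit=diamonds, face=down, pile=3, row=2), since face is down. In: (suit=clubs, face=down, pile=8, row=2), since face is down.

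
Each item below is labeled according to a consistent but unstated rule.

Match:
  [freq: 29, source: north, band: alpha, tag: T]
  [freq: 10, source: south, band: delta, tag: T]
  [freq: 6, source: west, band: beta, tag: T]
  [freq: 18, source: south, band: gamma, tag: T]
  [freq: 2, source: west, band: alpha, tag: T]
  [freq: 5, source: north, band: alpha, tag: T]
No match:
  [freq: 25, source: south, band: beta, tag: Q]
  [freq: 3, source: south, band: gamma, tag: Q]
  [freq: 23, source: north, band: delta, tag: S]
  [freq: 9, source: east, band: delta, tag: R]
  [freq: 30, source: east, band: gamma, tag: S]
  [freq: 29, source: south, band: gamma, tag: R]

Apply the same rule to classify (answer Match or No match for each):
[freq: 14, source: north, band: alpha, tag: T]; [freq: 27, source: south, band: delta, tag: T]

Every 'Match' example satisfies: tag is T. None of the 'No match' examples do.
[freq: 14, source: north, band: alpha, tag: T]: tag is T — checks out, so Match. [freq: 27, source: south, band: delta, tag: T]: tag is T — checks out, so Match.

Match, Match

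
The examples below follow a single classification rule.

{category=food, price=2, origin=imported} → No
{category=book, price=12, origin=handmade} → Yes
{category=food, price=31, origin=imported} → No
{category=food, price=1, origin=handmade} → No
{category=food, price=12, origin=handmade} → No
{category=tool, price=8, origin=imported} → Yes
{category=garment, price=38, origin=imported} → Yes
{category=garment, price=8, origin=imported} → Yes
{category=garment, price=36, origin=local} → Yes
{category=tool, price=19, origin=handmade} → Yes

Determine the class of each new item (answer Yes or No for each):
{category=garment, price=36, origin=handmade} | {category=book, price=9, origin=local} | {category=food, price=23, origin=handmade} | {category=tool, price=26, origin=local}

Yes, Yes, No, Yes

All 'Yes' examples share one property — category is not food — and every 'No' example lacks it.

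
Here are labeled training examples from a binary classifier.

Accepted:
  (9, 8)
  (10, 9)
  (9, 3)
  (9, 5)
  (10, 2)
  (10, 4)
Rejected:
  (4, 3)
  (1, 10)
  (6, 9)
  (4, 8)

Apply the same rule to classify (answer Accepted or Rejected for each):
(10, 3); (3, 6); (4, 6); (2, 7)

The classifier is using: first ≥ 8.
(10, 3): first 10, passes → Accepted. (3, 6): first 3, fails this test → Rejected. (4, 6): first 4, fails this test → Rejected. (2, 7): first 2, fails this test → Rejected.

Accepted, Rejected, Rejected, Rejected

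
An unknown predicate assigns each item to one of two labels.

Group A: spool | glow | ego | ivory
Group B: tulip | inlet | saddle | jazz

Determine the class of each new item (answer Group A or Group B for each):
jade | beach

Group B, Group B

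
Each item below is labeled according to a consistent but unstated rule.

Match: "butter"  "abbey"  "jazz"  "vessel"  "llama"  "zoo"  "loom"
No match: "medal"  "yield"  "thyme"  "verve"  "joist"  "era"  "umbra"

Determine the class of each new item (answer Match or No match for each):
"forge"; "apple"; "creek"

No match, Match, Match

All 'Match' examples share one property — has a double letter — and every 'No match' example lacks it.
"forge": no doubled letter, doesn't match → No match.
"apple": 'pp' doubled, satisfies this → Match.
"creek": 'ee' doubled, satisfies this → Match.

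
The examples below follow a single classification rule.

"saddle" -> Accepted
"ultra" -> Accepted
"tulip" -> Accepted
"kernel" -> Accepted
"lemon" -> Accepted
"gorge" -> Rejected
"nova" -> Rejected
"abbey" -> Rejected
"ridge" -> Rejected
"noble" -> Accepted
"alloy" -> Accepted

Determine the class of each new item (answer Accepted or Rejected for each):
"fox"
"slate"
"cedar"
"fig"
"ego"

Every 'Accepted' example satisfies: contains 'l'. None of the 'Rejected' examples do.
"fox": no 'l' — does not pass, so Rejected.
"slate": has 'l' — checks out, so Accepted.
"cedar": no 'l' — does not pass, so Rejected.
"fig": no 'l' — does not pass, so Rejected.
"ego": no 'l' — does not pass, so Rejected.

Rejected, Accepted, Rejected, Rejected, Rejected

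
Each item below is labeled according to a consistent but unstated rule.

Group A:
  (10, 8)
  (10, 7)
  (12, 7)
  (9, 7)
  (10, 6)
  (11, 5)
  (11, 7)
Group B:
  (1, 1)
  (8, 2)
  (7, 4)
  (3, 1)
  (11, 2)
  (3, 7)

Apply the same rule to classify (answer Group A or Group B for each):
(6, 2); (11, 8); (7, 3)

A rule that fits every label: sum ≥ 16 — true of each 'Group A' example, false of each 'Group B' one.
(6, 2): 6+2 = 8, does not satisfy this → Group B. (11, 8): 11+8 = 19, matches → Group A. (7, 3): 7+3 = 10, does not satisfy this → Group B.

Group B, Group A, Group B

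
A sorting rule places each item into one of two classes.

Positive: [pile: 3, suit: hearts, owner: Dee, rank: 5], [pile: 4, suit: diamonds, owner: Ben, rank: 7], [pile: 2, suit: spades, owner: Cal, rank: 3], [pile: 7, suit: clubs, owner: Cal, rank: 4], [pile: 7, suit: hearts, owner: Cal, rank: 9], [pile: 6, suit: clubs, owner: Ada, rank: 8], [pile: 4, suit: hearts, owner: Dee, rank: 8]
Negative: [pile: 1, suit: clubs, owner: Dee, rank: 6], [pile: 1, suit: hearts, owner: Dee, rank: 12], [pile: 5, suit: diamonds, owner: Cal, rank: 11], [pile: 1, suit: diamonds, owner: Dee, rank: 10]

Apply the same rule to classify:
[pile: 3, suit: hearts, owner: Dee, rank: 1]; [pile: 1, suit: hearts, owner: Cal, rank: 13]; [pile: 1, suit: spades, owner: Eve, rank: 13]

Positive, Negative, Negative

One predicate separates the groups cleanly: pile ≥ 2 AND rank ≤ 9.
[pile: 3, suit: hearts, owner: Dee, rank: 1]: Positive (pile = 3, rank = 1).
[pile: 1, suit: hearts, owner: Cal, rank: 13]: Negative (pile = 1, rank = 13).
[pile: 1, suit: spades, owner: Eve, rank: 13]: Negative (pile = 1, rank = 13).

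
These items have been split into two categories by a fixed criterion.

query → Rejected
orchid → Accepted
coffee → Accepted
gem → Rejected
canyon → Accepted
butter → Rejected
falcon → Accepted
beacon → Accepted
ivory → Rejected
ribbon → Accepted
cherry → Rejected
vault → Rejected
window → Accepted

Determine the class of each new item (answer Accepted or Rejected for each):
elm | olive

All 'Accepted' examples share one property — even length AND contains 'o' — and every 'Rejected' example lacks it.
elm → length 3, no 'o' → Rejected.
olive → length 5, has 'o' → Rejected.

Rejected, Rejected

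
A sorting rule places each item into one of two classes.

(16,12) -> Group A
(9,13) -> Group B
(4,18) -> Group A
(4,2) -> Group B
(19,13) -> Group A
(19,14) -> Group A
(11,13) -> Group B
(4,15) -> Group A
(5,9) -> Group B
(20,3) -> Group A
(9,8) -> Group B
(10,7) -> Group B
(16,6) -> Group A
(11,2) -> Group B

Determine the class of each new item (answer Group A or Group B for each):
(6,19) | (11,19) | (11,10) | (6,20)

A rule that fits every label: max ≥ 14 — true of each 'Group A' example, false of each 'Group B' one.
(6,19): max 19, meets the rule → Group A.
(11,19): max 19, meets the rule → Group A.
(11,10): max 11, lacks this property → Group B.
(6,20): max 20, meets the rule → Group A.

Group A, Group A, Group B, Group A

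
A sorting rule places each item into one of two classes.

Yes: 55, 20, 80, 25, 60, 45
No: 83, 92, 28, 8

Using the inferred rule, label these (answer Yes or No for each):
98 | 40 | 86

Rule: multiple of 5. This holds for each 'Yes' example and fails for each 'No' one.
No: 98, since 98 = 5·19 + 3. Yes: 40, since 40 = 5·8. No: 86, since 86 = 5·17 + 1.

No, Yes, No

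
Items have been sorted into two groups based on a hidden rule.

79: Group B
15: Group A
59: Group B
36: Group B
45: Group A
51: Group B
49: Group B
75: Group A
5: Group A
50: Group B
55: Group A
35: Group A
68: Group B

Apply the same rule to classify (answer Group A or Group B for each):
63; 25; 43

Group B, Group A, Group B

The rule appears to be: ends in digit 5.
Group B: 63, since last digit 3. Group A: 25, since last digit 5. Group B: 43, since last digit 3.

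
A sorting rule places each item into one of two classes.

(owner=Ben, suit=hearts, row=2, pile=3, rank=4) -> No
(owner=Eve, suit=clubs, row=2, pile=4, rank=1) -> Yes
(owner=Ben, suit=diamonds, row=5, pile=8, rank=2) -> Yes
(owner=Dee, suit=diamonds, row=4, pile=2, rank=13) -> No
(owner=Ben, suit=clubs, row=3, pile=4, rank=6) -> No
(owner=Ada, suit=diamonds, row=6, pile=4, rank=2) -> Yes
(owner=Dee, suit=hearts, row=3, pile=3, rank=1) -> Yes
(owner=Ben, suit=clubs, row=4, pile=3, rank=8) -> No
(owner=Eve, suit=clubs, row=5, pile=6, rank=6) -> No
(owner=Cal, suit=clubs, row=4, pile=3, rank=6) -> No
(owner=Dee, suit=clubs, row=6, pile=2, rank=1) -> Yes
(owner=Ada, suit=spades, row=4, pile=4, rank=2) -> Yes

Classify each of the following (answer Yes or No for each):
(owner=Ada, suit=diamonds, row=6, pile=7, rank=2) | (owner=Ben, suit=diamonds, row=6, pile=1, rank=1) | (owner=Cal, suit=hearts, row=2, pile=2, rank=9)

The classifier is using: rank ≤ 2.

Yes, Yes, No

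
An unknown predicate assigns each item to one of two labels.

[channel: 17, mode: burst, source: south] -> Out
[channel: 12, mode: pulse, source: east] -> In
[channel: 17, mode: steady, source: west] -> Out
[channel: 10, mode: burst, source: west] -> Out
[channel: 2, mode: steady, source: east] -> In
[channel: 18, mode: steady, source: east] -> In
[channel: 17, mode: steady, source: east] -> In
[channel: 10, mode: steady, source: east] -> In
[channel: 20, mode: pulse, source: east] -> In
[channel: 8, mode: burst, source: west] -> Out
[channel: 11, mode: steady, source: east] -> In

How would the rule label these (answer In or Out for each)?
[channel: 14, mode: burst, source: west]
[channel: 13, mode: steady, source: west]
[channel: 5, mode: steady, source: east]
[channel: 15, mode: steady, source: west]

Out, Out, In, Out

The simplest hypothesis consistent with all the labels is: source is east.
[channel: 14, mode: burst, source: west] — source is west, hence Out.
[channel: 13, mode: steady, source: west] — source is west, hence Out.
[channel: 5, mode: steady, source: east] — source is east, hence In.
[channel: 15, mode: steady, source: west] — source is west, hence Out.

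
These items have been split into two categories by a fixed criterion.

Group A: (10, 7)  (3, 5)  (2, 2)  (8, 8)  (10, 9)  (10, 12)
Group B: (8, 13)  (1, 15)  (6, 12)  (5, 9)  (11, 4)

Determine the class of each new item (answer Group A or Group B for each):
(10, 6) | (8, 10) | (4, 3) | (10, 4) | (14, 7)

Group B, Group A, Group A, Group B, Group B

The classifier is using: |first − second| ≤ 3.
(10, 6) — |10−6| = 4, hence Group B. (8, 10) — |8−10| = 2, hence Group A. (4, 3) — |4−3| = 1, hence Group A. (10, 4) — |10−4| = 6, hence Group B. (14, 7) — |14−7| = 7, hence Group B.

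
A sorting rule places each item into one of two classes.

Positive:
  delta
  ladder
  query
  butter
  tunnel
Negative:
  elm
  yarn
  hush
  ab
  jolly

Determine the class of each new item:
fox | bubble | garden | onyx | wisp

Negative, Positive, Positive, Negative, Negative

The classifier is using: has ≥ 2 vowels.
Negative: fox, since 1 vowel. Positive: bubble, since 2 vowels. Positive: garden, since 2 vowels. Negative: onyx, since 1 vowel. Negative: wisp, since 1 vowel.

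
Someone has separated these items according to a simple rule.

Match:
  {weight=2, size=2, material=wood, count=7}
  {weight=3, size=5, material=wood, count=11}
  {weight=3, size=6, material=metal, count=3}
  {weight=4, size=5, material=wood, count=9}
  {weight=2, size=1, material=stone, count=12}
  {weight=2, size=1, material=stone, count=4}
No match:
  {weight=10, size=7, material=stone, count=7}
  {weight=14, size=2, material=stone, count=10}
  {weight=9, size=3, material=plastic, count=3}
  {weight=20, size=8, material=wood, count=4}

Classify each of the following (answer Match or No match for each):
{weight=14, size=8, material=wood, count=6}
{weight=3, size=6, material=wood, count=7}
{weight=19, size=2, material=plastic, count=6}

No match, Match, No match

The simplest hypothesis consistent with all the labels is: weight ≤ 4.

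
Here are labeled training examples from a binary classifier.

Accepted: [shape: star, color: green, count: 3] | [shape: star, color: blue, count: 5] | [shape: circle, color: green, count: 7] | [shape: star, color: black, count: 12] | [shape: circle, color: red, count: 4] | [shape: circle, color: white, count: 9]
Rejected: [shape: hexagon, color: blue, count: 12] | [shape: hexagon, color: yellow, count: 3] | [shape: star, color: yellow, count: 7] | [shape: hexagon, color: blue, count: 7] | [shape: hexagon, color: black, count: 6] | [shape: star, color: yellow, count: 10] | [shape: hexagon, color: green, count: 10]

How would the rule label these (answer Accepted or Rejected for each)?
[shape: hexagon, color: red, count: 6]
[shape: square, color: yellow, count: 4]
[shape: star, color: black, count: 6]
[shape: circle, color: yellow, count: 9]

All 'Accepted' examples share one property — color is not yellow AND shape is not hexagon — and every 'Rejected' example lacks it.
[shape: hexagon, color: red, count: 6]: Rejected (color is red, shape is hexagon). [shape: square, color: yellow, count: 4]: Rejected (color is yellow, shape is square). [shape: star, color: black, count: 6]: Accepted (color is black, shape is star). [shape: circle, color: yellow, count: 9]: Rejected (color is yellow, shape is circle).

Rejected, Rejected, Accepted, Rejected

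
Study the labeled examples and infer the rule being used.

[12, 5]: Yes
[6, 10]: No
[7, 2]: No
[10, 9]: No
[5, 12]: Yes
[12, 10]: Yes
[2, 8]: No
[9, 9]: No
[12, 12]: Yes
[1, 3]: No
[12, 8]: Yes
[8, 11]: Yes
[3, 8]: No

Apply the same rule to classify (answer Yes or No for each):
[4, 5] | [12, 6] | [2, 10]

No, Yes, No

The common property of the 'Yes' items is: max ≥ 11. No 'No' item has it.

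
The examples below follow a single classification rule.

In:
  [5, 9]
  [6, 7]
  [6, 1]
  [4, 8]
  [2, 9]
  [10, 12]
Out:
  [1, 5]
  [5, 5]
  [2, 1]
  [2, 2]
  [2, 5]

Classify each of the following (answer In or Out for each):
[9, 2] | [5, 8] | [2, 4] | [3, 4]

Rule: max ≥ 6. This holds for each 'In' example and fails for each 'Out' one.

In, In, Out, Out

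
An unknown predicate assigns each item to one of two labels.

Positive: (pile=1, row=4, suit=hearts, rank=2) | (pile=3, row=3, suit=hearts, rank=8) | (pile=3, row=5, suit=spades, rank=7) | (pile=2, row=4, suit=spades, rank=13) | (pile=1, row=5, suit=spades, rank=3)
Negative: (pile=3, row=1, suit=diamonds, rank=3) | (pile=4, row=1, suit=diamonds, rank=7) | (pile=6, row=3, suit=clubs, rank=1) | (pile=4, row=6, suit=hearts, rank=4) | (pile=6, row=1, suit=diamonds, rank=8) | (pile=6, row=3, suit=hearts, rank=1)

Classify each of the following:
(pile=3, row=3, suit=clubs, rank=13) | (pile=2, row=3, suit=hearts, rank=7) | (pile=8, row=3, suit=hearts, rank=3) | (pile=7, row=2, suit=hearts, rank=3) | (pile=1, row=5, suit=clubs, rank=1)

Every 'Positive' example satisfies: row ≥ 3 AND pile ≤ 3. None of the 'Negative' examples do.
Positive: (pile=3, row=3, suit=clubs, rank=13), since row = 3, pile = 3.
Positive: (pile=2, row=3, suit=hearts, rank=7), since row = 3, pile = 2.
Negative: (pile=8, row=3, suit=hearts, rank=3), since row = 3, pile = 8.
Negative: (pile=7, row=2, suit=hearts, rank=3), since row = 2, pile = 7.
Positive: (pile=1, row=5, suit=clubs, rank=1), since row = 5, pile = 1.

Positive, Positive, Negative, Negative, Positive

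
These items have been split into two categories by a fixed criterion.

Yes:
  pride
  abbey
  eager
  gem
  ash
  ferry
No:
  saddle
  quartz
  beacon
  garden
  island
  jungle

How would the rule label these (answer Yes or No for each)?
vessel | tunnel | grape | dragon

The simplest hypothesis consistent with all the labels is: odd length.
vessel: No (length 6). tunnel: No (length 6). grape: Yes (length 5). dragon: No (length 6).

No, No, Yes, No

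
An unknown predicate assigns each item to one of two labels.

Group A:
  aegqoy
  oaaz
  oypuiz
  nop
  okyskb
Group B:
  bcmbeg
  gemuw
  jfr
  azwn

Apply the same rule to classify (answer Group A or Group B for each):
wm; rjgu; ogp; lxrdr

Comparing the two groups points to one rule — contains 'o'.
Group B: wm, since no 'o'.
Group B: rjgu, since no 'o'.
Group A: ogp, since has 'o'.
Group B: lxrdr, since no 'o'.

Group B, Group B, Group A, Group B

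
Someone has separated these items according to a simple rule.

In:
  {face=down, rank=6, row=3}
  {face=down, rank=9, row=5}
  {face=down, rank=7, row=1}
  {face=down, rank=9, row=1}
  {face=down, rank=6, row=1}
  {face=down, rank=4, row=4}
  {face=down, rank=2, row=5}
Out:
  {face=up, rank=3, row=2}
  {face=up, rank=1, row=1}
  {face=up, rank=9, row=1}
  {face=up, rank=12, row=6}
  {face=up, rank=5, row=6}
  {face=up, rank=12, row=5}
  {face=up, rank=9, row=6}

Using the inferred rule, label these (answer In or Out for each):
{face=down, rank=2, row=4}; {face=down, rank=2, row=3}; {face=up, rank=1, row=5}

The distinguishing property — face is down — holds for all the 'In' cases and none of the 'Out' cases.
{face=down, rank=2, row=4}: face is down, fits → In. {face=down, rank=2, row=3}: face is down, fits → In. {face=up, rank=1, row=5}: face is up, does not satisfy this → Out.

In, In, Out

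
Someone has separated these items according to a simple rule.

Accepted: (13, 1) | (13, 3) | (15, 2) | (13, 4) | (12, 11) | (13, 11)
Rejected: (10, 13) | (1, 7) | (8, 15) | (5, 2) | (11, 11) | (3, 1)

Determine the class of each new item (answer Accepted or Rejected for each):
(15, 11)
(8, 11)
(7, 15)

Accepted, Rejected, Rejected

All 'Accepted' examples share one property — first ≥ 12 — and every 'Rejected' example lacks it.
(15, 11): Accepted (first 15). (8, 11): Rejected (first 8). (7, 15): Rejected (first 7).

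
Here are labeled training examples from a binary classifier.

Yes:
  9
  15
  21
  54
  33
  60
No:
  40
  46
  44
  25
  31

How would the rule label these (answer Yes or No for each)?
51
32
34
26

'Yes' ⟺ multiple of 3.
51: 51 = 3·17, checks out → Yes.
32: 32 = 3·10 + 2, does not fit → No.
34: 34 = 3·11 + 1, does not fit → No.
26: 26 = 3·8 + 2, does not fit → No.

Yes, No, No, No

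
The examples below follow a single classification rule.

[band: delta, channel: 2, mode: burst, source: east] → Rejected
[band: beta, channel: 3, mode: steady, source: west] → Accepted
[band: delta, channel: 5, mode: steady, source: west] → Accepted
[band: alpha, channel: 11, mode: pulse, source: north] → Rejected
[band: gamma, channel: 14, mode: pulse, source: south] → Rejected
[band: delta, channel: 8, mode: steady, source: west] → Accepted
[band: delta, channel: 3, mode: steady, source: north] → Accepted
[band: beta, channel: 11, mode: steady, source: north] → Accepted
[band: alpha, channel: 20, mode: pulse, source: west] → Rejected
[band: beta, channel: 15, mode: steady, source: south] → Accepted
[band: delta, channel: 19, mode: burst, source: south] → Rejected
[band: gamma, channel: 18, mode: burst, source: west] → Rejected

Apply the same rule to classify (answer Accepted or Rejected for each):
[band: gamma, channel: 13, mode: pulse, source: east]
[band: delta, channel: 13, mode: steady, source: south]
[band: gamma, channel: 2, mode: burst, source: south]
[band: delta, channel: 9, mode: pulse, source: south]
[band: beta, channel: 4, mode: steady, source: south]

Rejected, Accepted, Rejected, Rejected, Accepted

The common property of the 'Accepted' items is: mode is steady. No 'Rejected' item has it.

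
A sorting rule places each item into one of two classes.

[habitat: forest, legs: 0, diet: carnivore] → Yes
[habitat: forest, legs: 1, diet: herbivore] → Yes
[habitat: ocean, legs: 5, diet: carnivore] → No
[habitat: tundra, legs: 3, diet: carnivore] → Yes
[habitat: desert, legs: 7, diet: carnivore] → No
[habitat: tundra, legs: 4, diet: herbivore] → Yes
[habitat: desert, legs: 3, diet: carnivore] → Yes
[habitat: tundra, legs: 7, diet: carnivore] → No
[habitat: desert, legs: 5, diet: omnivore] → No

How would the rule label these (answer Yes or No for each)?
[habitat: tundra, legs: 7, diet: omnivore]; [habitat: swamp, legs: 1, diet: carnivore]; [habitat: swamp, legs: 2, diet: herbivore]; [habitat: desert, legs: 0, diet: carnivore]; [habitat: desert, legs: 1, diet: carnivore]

A rule that fits every label: legs ≤ 4 — true of each 'Yes' example, false of each 'No' one.

No, Yes, Yes, Yes, Yes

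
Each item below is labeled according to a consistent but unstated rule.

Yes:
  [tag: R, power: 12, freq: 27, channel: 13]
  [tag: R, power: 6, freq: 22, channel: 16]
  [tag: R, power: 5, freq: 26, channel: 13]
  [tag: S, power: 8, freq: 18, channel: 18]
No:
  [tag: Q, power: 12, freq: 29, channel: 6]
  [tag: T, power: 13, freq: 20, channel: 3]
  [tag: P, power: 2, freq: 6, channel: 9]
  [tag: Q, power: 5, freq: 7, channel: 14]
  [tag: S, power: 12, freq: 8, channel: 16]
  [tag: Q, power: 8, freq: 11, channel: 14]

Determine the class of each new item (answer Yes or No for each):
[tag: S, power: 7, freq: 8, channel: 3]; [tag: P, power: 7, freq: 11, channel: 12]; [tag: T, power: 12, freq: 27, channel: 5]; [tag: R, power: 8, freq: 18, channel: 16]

Every 'Yes' example satisfies: tag is R OR freq = 18. None of the 'No' examples do.
[tag: S, power: 7, freq: 8, channel: 3]: tag is S, freq = 8 — does not fit, so No. [tag: P, power: 7, freq: 11, channel: 12]: tag is P, freq = 11 — does not fit, so No. [tag: T, power: 12, freq: 27, channel: 5]: tag is T, freq = 27 — does not fit, so No. [tag: R, power: 8, freq: 18, channel: 16]: tag is R, freq = 18 — satisfies this, so Yes.

No, No, No, Yes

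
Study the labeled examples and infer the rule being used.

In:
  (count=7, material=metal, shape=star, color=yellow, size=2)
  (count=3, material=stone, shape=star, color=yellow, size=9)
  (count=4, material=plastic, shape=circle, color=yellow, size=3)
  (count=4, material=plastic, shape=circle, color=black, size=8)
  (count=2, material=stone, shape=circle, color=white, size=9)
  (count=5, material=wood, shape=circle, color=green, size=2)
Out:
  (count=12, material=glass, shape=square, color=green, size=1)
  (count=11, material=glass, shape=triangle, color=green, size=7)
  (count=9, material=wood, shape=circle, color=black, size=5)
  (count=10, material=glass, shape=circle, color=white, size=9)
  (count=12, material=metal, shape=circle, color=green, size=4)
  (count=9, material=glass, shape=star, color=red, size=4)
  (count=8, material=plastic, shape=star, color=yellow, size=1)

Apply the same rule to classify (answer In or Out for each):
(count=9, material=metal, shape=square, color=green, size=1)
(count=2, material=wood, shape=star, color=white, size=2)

The simplest hypothesis consistent with all the labels is: count ≤ 7.
(count=9, material=metal, shape=square, color=green, size=1): Out (count = 9).
(count=2, material=wood, shape=star, color=white, size=2): In (count = 2).

Out, In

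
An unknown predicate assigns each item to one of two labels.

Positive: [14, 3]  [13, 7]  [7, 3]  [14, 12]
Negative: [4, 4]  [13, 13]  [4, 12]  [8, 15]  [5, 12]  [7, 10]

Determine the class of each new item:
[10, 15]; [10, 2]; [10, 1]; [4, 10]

Negative, Positive, Positive, Negative

'Positive' ⟺ first > second.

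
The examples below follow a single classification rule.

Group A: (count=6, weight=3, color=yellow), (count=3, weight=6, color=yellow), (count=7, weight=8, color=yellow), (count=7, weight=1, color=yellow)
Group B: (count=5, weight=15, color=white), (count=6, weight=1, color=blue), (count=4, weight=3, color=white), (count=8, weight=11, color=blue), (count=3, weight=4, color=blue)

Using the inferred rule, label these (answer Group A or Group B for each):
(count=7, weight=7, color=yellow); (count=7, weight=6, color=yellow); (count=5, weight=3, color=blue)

Every 'Group A' example satisfies: color is yellow. None of the 'Group B' examples do.
(count=7, weight=7, color=yellow) → color is yellow → Group A.
(count=7, weight=6, color=yellow) → color is yellow → Group A.
(count=5, weight=3, color=blue) → color is blue → Group B.

Group A, Group A, Group B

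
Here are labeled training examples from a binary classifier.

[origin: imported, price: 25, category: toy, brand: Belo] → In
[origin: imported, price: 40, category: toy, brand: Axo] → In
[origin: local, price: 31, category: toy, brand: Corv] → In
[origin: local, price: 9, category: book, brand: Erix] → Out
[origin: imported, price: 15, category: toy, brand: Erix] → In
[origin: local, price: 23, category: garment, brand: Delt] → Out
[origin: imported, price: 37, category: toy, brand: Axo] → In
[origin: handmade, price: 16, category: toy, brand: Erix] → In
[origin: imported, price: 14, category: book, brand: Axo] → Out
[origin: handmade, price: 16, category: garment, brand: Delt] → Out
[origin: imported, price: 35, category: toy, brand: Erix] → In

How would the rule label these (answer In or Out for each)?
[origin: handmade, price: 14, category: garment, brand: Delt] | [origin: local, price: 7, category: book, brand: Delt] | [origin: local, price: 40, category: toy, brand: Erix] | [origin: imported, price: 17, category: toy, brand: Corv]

Out, Out, In, In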